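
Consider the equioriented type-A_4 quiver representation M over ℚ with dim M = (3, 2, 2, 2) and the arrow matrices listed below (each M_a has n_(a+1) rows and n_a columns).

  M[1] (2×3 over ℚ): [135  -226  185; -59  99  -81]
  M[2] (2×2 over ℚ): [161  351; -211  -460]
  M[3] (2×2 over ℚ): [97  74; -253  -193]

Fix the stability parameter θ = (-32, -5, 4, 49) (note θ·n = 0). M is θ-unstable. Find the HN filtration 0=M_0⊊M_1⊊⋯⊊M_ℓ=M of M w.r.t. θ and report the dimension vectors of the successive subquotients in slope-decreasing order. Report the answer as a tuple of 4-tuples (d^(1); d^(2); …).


Via rank(M_{q-1}∘⋯∘M_p): M ≅ I[1,1], I[1,4]^2.
μ_θ-semistable layers: μ^(1)=49; μ^(2)=4; μ^(3)=-5; μ^(4)=-32

((0, 0, 0, 2); (0, 0, 2, 0); (0, 2, 0, 0); (3, 0, 0, 0))


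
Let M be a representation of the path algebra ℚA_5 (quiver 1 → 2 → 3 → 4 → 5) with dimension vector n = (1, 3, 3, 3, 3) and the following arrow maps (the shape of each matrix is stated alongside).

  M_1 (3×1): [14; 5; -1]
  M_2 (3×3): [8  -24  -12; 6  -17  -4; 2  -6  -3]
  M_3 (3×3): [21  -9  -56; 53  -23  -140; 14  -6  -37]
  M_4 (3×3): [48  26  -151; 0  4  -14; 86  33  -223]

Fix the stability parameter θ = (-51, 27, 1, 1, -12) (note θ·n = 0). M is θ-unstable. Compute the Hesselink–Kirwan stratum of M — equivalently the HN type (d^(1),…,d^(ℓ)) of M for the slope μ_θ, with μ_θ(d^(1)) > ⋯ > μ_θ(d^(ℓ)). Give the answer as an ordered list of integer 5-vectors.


Interval decomposition of M: I[1,5], I[2,2], I[2,5], I[3,4], I[5,5].
HN type (ℓ=5): μ^(1)=27; μ^(2)=17/4; μ^(3)=1; μ^(4)=-12; μ^(5)=-51

((0, 1, 0, 0, 0); (0, 2, 2, 2, 2); (0, 0, 1, 1, 0); (0, 0, 0, 0, 1); (1, 0, 0, 0, 0))


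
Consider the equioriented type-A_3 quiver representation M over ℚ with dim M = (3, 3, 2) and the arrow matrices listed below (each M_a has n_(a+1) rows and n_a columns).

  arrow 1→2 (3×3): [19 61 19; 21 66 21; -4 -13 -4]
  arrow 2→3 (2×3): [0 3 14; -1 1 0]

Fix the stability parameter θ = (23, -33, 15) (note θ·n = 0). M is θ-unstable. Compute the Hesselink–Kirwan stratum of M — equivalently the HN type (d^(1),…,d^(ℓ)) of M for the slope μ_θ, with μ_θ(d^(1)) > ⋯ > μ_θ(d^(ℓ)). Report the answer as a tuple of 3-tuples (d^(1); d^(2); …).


Barcode: M ≅ I[1,1], I[1,3]^2, I[2,2]. HN layers by μ_θ (4 steps, strictly decreasing):
  μ^(1)=23; μ^(2)=15; μ^(3)=-5; μ^(4)=-33

((1, 0, 0); (0, 0, 2); (2, 2, 0); (0, 1, 0))


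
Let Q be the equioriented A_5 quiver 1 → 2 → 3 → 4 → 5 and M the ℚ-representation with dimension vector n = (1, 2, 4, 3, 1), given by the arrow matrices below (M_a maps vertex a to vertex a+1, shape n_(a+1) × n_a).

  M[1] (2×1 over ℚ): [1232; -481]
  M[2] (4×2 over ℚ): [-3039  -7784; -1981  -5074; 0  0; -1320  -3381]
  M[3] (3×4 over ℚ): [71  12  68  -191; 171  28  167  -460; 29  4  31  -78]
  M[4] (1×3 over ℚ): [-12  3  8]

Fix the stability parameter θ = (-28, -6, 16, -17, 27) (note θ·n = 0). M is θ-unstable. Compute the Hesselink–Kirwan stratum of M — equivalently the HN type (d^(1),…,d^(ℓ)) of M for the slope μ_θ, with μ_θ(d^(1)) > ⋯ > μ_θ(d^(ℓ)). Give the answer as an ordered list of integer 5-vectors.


Barcode: M ≅ I[1,4], I[2,5], I[3,3]^2, I[4,4]. HN layers by μ_θ (6 steps, strictly decreasing):
  μ^(1)=27; μ^(2)=16; μ^(3)=-1/2; μ^(4)=-6; μ^(5)=-17; μ^(6)=-28

((0, 0, 0, 0, 1); (0, 0, 2, 0, 0); (0, 0, 2, 2, 0); (0, 2, 0, 0, 0); (0, 0, 0, 1, 0); (1, 0, 0, 0, 0))


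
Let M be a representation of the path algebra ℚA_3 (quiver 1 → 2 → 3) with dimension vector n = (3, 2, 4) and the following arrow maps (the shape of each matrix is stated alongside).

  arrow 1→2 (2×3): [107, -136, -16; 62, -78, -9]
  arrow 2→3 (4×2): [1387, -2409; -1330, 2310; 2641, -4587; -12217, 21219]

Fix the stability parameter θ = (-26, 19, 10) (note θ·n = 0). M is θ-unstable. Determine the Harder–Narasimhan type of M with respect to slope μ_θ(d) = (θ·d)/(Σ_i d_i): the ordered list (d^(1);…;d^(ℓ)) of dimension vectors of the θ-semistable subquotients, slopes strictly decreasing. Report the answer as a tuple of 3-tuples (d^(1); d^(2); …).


Via rank(M_{q-1}∘⋯∘M_p): M ≅ I[1,1], I[1,2], I[1,3], I[3,3]^3.
μ_θ-semistable layers: μ^(1)=19; μ^(2)=29/2; μ^(3)=10; μ^(4)=-26

((0, 1, 0); (0, 1, 1); (0, 0, 3); (3, 0, 0))


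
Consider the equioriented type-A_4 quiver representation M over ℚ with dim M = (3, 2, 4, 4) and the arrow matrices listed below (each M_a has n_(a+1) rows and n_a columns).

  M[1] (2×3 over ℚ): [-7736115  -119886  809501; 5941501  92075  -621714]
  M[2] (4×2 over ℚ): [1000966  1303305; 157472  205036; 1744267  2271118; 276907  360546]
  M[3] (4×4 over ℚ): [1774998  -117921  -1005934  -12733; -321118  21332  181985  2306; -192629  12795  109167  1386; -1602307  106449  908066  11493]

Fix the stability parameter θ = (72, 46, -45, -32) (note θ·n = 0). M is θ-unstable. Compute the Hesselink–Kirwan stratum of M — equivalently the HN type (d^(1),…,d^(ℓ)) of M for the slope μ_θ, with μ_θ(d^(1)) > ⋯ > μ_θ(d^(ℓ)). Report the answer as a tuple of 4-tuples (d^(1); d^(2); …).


Interval decomposition of M: I[1,1], I[1,4]^2, I[3,4]^2.
HN type (ℓ=4): μ^(1)=72; μ^(2)=41/4; μ^(3)=-32; μ^(4)=-45

((1, 0, 0, 0); (2, 2, 2, 2); (0, 0, 0, 2); (0, 0, 2, 0))


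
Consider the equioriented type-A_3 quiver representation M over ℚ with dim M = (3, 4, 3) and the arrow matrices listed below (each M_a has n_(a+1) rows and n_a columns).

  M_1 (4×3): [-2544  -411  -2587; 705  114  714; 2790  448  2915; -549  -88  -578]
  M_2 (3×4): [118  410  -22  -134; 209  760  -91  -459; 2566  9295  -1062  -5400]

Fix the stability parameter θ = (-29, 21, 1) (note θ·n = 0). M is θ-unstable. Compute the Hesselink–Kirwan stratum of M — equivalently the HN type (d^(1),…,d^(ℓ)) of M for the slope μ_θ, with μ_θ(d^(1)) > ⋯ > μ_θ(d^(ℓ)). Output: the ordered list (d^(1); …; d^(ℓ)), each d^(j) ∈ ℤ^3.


Barcode: M ≅ I[1,3]^3, I[2,2]. HN layers by μ_θ (3 steps, strictly decreasing):
  μ^(1)=21; μ^(2)=11; μ^(3)=-29

((0, 1, 0); (0, 3, 3); (3, 0, 0))


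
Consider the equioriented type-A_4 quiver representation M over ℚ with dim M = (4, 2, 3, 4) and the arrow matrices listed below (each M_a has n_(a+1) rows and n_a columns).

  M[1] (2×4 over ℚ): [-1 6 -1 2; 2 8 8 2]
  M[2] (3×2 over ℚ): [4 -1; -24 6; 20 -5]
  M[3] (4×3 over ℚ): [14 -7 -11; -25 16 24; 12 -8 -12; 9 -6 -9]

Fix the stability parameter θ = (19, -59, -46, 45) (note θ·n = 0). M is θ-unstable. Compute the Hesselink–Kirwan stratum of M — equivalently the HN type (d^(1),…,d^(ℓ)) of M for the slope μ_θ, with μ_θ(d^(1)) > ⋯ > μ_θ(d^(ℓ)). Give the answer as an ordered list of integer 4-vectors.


Barcode: M ≅ I[1,1]^2, I[1,2], I[1,4], I[3,4]^2, I[4,4]. HN layers by μ_θ (5 steps, strictly decreasing):
  μ^(1)=45; μ^(2)=19; μ^(3)=-20; μ^(4)=-86/3; μ^(5)=-46

((0, 0, 0, 4); (2, 0, 0, 0); (1, 1, 0, 0); (1, 1, 1, 0); (0, 0, 2, 0))


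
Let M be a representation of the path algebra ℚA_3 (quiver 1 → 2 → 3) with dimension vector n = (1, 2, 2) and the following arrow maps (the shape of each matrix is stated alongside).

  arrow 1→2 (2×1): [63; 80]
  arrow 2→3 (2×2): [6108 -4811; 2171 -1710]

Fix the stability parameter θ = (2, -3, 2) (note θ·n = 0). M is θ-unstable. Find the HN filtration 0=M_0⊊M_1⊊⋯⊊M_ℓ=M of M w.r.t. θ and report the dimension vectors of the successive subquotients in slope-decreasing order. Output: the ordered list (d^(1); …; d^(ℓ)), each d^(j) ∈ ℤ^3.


Barcode: M ≅ I[1,3], I[2,3]. HN layers by μ_θ (3 steps, strictly decreasing):
  μ^(1)=2; μ^(2)=-1/2; μ^(3)=-3

((0, 0, 2); (1, 1, 0); (0, 1, 0))


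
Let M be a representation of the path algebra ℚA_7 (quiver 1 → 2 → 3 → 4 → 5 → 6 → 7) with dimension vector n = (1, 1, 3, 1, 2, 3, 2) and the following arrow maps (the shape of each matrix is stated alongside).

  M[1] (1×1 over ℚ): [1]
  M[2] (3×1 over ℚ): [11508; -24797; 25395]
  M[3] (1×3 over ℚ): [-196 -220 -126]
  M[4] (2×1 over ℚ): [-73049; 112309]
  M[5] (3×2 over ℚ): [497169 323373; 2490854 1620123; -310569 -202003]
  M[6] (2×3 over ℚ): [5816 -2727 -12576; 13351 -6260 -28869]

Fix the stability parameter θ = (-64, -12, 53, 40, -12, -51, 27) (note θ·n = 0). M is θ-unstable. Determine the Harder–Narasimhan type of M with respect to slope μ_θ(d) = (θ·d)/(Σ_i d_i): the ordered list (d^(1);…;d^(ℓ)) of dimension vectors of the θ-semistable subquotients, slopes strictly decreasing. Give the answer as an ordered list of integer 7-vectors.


Barcode: M ≅ I[1,7], I[3,3]^2, I[5,6], I[6,7]. HN layers by μ_θ (7 steps, strictly decreasing):
  μ^(1)=53; μ^(2)=27; μ^(3)=15/2; μ^(4)=-12; μ^(5)=-63/2; μ^(6)=-51; μ^(7)=-64

((0, 0, 2, 0, 0, 0, 0); (0, 0, 0, 0, 0, 0, 2); (0, 0, 1, 1, 1, 1, 0); (0, 1, 0, 0, 0, 0, 0); (0, 0, 0, 0, 1, 1, 0); (0, 0, 0, 0, 0, 1, 0); (1, 0, 0, 0, 0, 0, 0))


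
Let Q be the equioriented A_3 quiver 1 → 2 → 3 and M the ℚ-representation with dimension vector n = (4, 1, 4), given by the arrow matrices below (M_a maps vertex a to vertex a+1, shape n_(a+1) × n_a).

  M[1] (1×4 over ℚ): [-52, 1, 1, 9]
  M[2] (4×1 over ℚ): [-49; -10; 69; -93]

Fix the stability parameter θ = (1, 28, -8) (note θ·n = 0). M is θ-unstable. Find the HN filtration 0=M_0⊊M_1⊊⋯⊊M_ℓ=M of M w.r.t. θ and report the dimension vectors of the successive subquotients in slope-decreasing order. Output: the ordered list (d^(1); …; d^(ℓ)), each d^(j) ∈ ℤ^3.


Via rank(M_{q-1}∘⋯∘M_p): M ≅ I[1,1]^3, I[1,3], I[3,3]^3.
μ_θ-semistable layers: μ^(1)=10; μ^(2)=1; μ^(3)=-8

((0, 1, 1); (4, 0, 0); (0, 0, 3))


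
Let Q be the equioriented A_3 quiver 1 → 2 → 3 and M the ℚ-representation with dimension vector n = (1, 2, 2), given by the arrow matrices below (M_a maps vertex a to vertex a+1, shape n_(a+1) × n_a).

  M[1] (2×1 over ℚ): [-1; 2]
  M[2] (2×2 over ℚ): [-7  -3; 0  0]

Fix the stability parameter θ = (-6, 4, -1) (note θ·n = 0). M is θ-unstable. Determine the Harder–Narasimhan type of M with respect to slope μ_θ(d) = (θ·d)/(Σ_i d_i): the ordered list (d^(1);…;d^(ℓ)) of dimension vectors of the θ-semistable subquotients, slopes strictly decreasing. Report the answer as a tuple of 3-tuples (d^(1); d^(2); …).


Barcode: M ≅ I[1,3], I[2,2], I[3,3]. HN layers by μ_θ (4 steps, strictly decreasing):
  μ^(1)=4; μ^(2)=3/2; μ^(3)=-1; μ^(4)=-6

((0, 1, 0); (0, 1, 1); (0, 0, 1); (1, 0, 0))


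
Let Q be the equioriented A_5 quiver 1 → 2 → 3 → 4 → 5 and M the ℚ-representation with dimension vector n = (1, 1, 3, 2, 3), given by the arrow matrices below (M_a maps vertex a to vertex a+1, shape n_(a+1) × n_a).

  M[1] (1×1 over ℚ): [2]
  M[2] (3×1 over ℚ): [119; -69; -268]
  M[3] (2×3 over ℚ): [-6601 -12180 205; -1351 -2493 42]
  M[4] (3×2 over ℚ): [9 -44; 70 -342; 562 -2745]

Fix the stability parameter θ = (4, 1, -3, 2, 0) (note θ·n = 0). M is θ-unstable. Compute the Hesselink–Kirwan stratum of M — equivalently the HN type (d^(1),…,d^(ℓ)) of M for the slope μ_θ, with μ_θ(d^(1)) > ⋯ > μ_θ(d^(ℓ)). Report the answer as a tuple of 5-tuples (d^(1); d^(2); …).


Barcode: M ≅ I[1,5], I[3,3], I[3,5], I[5,5]. HN layers by μ_θ (4 steps, strictly decreasing):
  μ^(1)=1; μ^(2)=2/3; μ^(3)=0; μ^(4)=-3

((0, 0, 0, 2, 2); (1, 1, 1, 0, 0); (0, 0, 0, 0, 1); (0, 0, 2, 0, 0))


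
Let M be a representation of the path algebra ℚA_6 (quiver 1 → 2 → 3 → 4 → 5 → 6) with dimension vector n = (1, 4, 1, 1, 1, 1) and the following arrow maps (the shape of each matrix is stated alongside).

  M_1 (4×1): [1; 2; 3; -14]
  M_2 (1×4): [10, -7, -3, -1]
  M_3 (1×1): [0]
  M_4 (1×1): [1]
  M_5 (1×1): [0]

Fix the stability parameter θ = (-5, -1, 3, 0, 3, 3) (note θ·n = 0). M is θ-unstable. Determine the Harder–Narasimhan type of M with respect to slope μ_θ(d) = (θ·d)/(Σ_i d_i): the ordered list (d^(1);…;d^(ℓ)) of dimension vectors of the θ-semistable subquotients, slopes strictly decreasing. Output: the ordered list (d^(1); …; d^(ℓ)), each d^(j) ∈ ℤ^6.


Via rank(M_{q-1}∘⋯∘M_p): M ≅ I[1,3], I[2,2]^3, I[4,5], I[6,6].
μ_θ-semistable layers: μ^(1)=3; μ^(2)=0; μ^(3)=-1; μ^(4)=-5

((0, 0, 1, 0, 1, 1); (0, 0, 0, 1, 0, 0); (0, 4, 0, 0, 0, 0); (1, 0, 0, 0, 0, 0))


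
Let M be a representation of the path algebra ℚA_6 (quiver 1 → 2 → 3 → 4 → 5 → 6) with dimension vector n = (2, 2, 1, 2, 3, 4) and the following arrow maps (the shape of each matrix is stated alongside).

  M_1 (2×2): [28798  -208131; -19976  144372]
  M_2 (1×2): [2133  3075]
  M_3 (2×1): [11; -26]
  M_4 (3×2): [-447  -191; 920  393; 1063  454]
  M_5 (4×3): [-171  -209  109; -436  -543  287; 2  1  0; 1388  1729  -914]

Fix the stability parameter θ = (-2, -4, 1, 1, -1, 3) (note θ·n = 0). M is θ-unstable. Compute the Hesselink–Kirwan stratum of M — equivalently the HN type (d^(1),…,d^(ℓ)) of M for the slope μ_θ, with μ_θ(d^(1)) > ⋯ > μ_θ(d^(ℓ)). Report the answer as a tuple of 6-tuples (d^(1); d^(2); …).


Via rank(M_{q-1}∘⋯∘M_p): M ≅ I[1,1], I[1,6], I[2,2], I[4,6], I[5,6], I[6,6].
μ_θ-semistable layers: μ^(1)=3; μ^(2)=1/3; μ^(3)=0; μ^(4)=-1; μ^(5)=-2; μ^(6)=-3; μ^(7)=-4

((0, 0, 0, 0, 0, 4); (0, 0, 1, 1, 1, 0); (0, 0, 0, 1, 1, 0); (0, 0, 0, 0, 1, 0); (1, 0, 0, 0, 0, 0); (1, 1, 0, 0, 0, 0); (0, 1, 0, 0, 0, 0))


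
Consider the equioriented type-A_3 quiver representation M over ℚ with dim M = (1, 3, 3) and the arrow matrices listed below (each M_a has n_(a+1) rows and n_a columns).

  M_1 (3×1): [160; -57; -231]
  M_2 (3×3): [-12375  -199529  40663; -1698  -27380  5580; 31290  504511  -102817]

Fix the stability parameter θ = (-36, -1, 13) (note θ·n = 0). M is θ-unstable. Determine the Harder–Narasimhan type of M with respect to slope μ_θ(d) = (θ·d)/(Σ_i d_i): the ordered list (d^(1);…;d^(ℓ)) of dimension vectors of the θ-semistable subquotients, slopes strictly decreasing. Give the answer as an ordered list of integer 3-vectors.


Interval decomposition of M: I[1,2], I[2,3]^2, I[3,3].
HN type (ℓ=3): μ^(1)=13; μ^(2)=-1; μ^(3)=-36

((0, 0, 3); (0, 3, 0); (1, 0, 0))


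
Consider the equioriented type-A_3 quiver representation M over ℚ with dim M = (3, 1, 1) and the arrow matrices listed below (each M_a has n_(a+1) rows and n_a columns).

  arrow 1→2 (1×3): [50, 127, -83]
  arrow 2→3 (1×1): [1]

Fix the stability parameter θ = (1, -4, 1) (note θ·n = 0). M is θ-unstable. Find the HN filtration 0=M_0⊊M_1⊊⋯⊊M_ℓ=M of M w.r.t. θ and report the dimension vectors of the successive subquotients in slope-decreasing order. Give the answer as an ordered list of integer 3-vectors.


Via rank(M_{q-1}∘⋯∘M_p): M ≅ I[1,1]^2, I[1,3].
μ_θ-semistable layers: μ^(1)=1; μ^(2)=-3/2

((2, 0, 1); (1, 1, 0))


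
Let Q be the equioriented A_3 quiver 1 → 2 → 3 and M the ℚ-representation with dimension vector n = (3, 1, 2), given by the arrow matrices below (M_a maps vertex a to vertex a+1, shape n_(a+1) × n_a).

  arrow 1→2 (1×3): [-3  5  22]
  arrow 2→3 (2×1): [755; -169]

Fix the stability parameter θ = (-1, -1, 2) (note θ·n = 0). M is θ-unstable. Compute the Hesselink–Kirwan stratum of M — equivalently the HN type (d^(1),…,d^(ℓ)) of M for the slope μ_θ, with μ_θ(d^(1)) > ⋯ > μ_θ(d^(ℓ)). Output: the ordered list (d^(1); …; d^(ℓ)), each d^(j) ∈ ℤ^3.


Barcode: M ≅ I[1,1]^2, I[1,3], I[3,3]. HN layers by μ_θ (2 steps, strictly decreasing):
  μ^(1)=2; μ^(2)=-1

((0, 0, 2); (3, 1, 0))


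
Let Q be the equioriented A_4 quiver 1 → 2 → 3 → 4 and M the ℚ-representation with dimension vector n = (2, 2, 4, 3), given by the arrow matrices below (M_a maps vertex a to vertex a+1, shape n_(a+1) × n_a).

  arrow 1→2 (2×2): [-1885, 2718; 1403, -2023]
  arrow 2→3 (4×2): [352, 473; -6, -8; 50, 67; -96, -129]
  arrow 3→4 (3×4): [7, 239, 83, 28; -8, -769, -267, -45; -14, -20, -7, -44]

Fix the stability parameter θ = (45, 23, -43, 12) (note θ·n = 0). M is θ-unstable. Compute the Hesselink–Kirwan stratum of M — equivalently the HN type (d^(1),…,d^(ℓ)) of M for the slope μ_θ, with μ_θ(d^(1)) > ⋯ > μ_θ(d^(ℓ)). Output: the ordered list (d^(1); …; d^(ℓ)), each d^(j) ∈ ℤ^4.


Interval decomposition of M: I[1,4]^2, I[3,3], I[3,4].
HN type (ℓ=3): μ^(1)=12; μ^(2)=25/3; μ^(3)=-43

((0, 0, 0, 3); (2, 2, 2, 0); (0, 0, 2, 0))


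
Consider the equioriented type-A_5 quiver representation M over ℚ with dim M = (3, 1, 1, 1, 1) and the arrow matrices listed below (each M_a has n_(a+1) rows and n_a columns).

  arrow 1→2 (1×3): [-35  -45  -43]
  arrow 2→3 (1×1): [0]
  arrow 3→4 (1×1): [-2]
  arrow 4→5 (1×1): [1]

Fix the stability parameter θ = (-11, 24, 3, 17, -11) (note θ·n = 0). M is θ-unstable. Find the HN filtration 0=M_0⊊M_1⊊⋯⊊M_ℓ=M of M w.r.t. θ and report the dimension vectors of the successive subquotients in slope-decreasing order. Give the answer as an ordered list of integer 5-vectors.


Via rank(M_{q-1}∘⋯∘M_p): M ≅ I[1,1]^2, I[1,2], I[3,5].
μ_θ-semistable layers: μ^(1)=24; μ^(2)=3; μ^(3)=-11

((0, 1, 0, 0, 0); (0, 0, 1, 1, 1); (3, 0, 0, 0, 0))


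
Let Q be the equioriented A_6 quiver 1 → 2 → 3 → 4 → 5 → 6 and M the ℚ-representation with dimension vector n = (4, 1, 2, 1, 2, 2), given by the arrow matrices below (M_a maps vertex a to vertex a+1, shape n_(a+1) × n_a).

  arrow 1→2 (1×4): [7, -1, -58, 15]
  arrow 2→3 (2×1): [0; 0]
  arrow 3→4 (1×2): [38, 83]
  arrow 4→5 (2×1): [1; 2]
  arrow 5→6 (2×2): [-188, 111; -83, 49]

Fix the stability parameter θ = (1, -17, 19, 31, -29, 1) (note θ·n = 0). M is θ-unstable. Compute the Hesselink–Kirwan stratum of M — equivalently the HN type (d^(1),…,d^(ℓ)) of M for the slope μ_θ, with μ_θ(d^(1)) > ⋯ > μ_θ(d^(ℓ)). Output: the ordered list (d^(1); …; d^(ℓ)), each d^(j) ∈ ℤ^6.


Interval decomposition of M: I[1,1]^3, I[1,2], I[3,3], I[3,6], I[5,6].
HN type (ℓ=5): μ^(1)=19; μ^(2)=11/2; μ^(3)=1; μ^(4)=-8; μ^(5)=-29

((0, 0, 1, 0, 0, 0); (0, 0, 1, 1, 1, 1); (3, 0, 0, 0, 0, 1); (1, 1, 0, 0, 0, 0); (0, 0, 0, 0, 1, 0))


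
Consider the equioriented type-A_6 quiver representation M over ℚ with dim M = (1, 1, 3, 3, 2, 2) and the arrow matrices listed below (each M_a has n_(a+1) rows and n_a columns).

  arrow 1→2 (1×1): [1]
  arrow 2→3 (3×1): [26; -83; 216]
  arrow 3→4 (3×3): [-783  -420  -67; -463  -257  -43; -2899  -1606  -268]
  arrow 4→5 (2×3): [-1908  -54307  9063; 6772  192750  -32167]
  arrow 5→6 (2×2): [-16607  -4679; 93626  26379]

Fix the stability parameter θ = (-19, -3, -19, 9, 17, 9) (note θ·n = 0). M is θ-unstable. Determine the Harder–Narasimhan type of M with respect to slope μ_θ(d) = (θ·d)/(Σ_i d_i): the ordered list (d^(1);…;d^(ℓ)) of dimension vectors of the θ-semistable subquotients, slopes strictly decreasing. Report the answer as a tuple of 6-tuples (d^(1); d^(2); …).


Barcode: M ≅ I[1,6], I[3,4], I[3,6]. HN layers by μ_θ (4 steps, strictly decreasing):
  μ^(1)=13; μ^(2)=9; μ^(3)=-11; μ^(4)=-19

((0, 0, 0, 0, 2, 2); (0, 0, 0, 3, 0, 0); (0, 1, 1, 0, 0, 0); (1, 0, 2, 0, 0, 0))


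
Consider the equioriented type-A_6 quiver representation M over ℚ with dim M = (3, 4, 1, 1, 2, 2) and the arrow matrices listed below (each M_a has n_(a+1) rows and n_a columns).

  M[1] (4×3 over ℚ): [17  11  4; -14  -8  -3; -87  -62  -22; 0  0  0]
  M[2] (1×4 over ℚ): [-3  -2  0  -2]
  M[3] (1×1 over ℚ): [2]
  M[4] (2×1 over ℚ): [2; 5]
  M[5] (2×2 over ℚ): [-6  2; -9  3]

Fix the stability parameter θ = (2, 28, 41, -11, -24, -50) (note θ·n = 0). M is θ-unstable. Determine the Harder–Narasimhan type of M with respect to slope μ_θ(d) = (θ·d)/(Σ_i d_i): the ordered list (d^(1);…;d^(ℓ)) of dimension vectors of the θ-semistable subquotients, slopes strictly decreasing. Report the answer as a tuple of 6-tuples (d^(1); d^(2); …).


Via rank(M_{q-1}∘⋯∘M_p): M ≅ I[1,2]^2, I[1,6], I[2,2], I[5,5], I[6,6].
μ_θ-semistable layers: μ^(1)=28; μ^(2)=2; μ^(3)=-7/3; μ^(4)=-24; μ^(5)=-50

((0, 3, 0, 0, 0, 0); (2, 0, 0, 0, 0, 0); (1, 1, 1, 1, 1, 1); (0, 0, 0, 0, 1, 0); (0, 0, 0, 0, 0, 1))


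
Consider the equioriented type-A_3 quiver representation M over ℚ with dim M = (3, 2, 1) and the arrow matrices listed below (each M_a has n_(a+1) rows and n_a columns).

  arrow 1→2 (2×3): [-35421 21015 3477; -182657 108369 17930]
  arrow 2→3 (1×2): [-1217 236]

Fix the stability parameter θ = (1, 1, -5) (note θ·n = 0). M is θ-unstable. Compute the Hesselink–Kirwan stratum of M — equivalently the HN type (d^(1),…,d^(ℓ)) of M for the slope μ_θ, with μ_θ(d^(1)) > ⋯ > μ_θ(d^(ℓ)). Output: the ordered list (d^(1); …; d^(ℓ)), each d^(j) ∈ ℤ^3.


Interval decomposition of M: I[1,1], I[1,2], I[1,3].
HN type (ℓ=2): μ^(1)=1; μ^(2)=-1

((2, 1, 0); (1, 1, 1))


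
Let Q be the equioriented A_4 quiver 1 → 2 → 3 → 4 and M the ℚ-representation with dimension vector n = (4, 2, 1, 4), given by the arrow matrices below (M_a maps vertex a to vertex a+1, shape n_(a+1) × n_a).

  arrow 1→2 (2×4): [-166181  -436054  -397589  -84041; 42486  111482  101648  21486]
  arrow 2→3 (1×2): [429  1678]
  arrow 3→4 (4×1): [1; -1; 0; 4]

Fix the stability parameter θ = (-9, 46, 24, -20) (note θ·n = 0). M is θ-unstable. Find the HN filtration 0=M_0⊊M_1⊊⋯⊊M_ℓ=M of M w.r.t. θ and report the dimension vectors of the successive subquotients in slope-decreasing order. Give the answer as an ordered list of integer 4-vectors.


Interval decomposition of M: I[1,1]^2, I[1,2], I[1,4], I[4,4]^3.
HN type (ℓ=4): μ^(1)=46; μ^(2)=50/3; μ^(3)=-9; μ^(4)=-20

((0, 1, 0, 0); (0, 1, 1, 1); (4, 0, 0, 0); (0, 0, 0, 3))


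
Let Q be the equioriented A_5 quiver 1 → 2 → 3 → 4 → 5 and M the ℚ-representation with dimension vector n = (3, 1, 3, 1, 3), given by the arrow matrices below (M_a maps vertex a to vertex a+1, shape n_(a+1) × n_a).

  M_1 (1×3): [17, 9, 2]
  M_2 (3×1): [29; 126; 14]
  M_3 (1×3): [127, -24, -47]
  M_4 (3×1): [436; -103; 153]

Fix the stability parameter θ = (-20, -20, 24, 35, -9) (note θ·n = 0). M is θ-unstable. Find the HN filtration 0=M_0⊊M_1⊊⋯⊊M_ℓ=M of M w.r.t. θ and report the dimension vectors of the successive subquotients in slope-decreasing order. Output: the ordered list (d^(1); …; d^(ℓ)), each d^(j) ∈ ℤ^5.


Barcode: M ≅ I[1,1]^2, I[1,5], I[3,3]^2, I[5,5]^2. HN layers by μ_θ (4 steps, strictly decreasing):
  μ^(1)=24; μ^(2)=50/3; μ^(3)=-9; μ^(4)=-20

((0, 0, 2, 0, 0); (0, 0, 1, 1, 1); (0, 0, 0, 0, 2); (3, 1, 0, 0, 0))


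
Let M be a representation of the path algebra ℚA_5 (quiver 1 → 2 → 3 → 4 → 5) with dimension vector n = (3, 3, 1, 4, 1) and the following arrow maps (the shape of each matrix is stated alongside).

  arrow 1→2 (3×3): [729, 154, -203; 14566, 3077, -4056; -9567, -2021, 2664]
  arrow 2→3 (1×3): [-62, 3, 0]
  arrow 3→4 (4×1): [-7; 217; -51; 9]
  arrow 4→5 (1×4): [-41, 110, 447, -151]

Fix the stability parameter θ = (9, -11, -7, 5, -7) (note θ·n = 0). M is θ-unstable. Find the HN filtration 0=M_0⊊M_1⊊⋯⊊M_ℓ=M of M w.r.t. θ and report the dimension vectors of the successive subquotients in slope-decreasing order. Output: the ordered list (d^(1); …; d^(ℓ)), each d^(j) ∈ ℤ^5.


Barcode: M ≅ I[1,2]^2, I[1,5], I[4,4]^3. HN layers by μ_θ (3 steps, strictly decreasing):
  μ^(1)=5; μ^(2)=-1; μ^(3)=-3

((0, 0, 0, 3, 0); (2, 2, 0, 1, 1); (1, 1, 1, 0, 0))


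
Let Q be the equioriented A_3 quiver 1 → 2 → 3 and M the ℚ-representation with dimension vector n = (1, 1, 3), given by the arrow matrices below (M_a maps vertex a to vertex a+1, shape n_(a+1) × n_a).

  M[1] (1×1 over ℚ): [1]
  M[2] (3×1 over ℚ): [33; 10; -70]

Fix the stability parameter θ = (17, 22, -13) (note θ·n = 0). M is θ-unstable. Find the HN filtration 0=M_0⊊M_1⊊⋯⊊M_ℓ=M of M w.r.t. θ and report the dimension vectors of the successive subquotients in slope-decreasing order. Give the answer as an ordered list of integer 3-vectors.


Via rank(M_{q-1}∘⋯∘M_p): M ≅ I[1,3], I[3,3]^2.
μ_θ-semistable layers: μ^(1)=26/3; μ^(2)=-13

((1, 1, 1); (0, 0, 2))


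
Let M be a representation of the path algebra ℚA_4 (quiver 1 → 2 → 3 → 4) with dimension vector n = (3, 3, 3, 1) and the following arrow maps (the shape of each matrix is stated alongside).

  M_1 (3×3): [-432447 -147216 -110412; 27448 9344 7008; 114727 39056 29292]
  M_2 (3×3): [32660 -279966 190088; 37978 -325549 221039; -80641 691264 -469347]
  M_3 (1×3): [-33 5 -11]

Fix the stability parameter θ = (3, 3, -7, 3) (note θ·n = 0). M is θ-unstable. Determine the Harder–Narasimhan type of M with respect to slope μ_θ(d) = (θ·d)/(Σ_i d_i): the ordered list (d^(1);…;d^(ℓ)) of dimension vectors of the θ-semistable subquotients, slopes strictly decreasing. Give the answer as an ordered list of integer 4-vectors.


Barcode: M ≅ I[1,1]^2, I[1,4], I[2,3]^2. HN layers by μ_θ (3 steps, strictly decreasing):
  μ^(1)=3; μ^(2)=-1/3; μ^(3)=-2

((2, 0, 0, 1); (1, 1, 1, 0); (0, 2, 2, 0))


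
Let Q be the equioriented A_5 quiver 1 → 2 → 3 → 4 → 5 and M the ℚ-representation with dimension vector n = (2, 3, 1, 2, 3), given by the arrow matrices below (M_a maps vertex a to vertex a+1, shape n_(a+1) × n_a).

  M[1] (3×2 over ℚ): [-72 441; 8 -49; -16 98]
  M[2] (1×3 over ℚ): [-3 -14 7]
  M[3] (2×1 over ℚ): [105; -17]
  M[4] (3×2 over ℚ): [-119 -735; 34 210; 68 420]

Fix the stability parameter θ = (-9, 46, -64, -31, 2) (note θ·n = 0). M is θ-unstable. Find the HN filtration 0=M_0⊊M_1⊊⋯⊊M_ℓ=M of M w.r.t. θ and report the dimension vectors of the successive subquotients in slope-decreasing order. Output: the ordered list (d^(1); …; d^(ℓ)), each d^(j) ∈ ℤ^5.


Via rank(M_{q-1}∘⋯∘M_p): M ≅ I[1,1], I[1,4], I[2,2]^2, I[4,5], I[5,5]^2.
μ_θ-semistable layers: μ^(1)=46; μ^(2)=2; μ^(3)=-9; μ^(4)=-29/2; μ^(5)=-31

((0, 2, 0, 0, 0); (0, 0, 0, 0, 3); (1, 0, 0, 0, 0); (1, 1, 1, 1, 0); (0, 0, 0, 1, 0))


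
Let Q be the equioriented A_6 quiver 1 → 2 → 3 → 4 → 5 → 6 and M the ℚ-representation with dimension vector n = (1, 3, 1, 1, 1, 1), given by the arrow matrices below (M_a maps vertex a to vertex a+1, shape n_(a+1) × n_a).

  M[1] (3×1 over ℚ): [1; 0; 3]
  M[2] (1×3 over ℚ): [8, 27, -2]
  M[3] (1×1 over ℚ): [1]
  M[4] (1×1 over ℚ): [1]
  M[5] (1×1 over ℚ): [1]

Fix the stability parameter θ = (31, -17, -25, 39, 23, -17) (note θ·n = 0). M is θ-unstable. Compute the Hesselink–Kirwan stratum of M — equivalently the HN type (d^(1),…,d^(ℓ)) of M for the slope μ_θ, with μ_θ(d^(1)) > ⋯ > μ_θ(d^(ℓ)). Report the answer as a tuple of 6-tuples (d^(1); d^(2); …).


Barcode: M ≅ I[1,6], I[2,2]^2. HN layers by μ_θ (3 steps, strictly decreasing):
  μ^(1)=15; μ^(2)=-11/3; μ^(3)=-17

((0, 0, 0, 1, 1, 1); (1, 1, 1, 0, 0, 0); (0, 2, 0, 0, 0, 0))


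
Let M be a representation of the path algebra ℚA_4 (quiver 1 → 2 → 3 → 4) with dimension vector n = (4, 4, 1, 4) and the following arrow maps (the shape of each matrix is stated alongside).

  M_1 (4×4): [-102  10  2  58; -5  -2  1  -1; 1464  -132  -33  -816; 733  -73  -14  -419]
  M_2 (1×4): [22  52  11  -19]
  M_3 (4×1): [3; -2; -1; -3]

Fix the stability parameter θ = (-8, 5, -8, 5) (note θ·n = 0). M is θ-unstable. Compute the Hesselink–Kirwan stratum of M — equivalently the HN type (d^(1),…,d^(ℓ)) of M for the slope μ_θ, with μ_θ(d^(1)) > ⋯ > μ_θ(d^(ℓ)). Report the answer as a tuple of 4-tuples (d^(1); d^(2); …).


Barcode: M ≅ I[1,1], I[1,2]^2, I[1,4], I[2,2], I[4,4]^3. HN layers by μ_θ (3 steps, strictly decreasing):
  μ^(1)=5; μ^(2)=-3/2; μ^(3)=-8

((0, 3, 0, 4); (0, 1, 1, 0); (4, 0, 0, 0))


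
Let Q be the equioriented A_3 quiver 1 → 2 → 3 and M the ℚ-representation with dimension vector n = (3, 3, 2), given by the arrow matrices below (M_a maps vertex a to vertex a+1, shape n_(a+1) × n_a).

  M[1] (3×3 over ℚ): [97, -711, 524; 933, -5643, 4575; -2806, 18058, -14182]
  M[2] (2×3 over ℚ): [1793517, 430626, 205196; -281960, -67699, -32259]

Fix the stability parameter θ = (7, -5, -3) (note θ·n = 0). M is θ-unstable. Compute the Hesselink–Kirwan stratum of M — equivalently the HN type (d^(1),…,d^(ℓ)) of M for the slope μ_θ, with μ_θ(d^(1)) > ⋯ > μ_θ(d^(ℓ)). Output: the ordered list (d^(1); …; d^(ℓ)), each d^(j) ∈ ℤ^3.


Barcode: M ≅ I[1,1], I[1,3]^2, I[2,2]. HN layers by μ_θ (3 steps, strictly decreasing):
  μ^(1)=7; μ^(2)=-1/3; μ^(3)=-5

((1, 0, 0); (2, 2, 2); (0, 1, 0))


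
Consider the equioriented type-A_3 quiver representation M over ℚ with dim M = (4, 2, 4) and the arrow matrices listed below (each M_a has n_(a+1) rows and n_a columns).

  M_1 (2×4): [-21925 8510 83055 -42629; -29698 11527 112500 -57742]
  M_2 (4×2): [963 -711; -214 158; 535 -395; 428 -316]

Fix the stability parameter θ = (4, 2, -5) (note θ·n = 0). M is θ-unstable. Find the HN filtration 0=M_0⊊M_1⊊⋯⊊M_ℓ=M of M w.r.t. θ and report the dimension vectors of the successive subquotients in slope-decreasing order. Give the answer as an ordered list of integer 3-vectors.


Barcode: M ≅ I[1,1]^2, I[1,2], I[1,3], I[3,3]^3. HN layers by μ_θ (4 steps, strictly decreasing):
  μ^(1)=4; μ^(2)=3; μ^(3)=1/3; μ^(4)=-5

((2, 0, 0); (1, 1, 0); (1, 1, 1); (0, 0, 3))


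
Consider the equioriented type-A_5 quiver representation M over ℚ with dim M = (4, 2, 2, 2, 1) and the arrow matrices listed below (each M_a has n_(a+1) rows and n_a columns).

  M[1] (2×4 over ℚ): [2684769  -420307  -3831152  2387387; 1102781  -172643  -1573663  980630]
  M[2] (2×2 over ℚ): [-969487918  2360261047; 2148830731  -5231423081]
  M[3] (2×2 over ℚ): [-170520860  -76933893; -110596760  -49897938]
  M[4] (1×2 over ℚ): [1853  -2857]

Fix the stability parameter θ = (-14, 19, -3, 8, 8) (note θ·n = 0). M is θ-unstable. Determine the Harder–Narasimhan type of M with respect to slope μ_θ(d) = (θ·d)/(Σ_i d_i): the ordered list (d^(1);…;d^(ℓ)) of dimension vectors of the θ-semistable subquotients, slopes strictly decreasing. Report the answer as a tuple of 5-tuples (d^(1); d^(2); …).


Via rank(M_{q-1}∘⋯∘M_p): M ≅ I[1,1]^2, I[1,3], I[1,5], I[4,4].
μ_θ-semistable layers: μ^(1)=8; μ^(2)=-14

((0, 2, 2, 2, 1); (4, 0, 0, 0, 0))


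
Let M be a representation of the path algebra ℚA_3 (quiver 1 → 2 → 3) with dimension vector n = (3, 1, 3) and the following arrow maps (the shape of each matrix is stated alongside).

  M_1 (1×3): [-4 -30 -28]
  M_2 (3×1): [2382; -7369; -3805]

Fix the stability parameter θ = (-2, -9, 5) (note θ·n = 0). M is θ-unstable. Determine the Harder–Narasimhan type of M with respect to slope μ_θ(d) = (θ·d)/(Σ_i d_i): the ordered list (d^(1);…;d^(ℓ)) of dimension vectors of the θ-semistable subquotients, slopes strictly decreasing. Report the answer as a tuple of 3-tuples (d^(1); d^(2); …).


Barcode: M ≅ I[1,1]^2, I[1,3], I[3,3]^2. HN layers by μ_θ (3 steps, strictly decreasing):
  μ^(1)=5; μ^(2)=-2; μ^(3)=-11/2

((0, 0, 3); (2, 0, 0); (1, 1, 0))


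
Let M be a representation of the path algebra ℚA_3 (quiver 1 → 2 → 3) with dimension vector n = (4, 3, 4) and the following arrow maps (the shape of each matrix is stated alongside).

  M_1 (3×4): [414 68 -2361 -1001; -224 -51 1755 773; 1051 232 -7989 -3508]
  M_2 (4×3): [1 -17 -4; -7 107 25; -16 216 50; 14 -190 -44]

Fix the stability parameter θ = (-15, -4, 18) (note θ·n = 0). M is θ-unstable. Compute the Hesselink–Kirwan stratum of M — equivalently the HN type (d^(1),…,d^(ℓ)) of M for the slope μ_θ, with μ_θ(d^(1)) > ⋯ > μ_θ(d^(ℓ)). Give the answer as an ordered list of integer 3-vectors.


Interval decomposition of M: I[1,1], I[1,2], I[1,3]^2, I[3,3]^2.
HN type (ℓ=3): μ^(1)=18; μ^(2)=-4; μ^(3)=-15

((0, 0, 4); (0, 3, 0); (4, 0, 0))


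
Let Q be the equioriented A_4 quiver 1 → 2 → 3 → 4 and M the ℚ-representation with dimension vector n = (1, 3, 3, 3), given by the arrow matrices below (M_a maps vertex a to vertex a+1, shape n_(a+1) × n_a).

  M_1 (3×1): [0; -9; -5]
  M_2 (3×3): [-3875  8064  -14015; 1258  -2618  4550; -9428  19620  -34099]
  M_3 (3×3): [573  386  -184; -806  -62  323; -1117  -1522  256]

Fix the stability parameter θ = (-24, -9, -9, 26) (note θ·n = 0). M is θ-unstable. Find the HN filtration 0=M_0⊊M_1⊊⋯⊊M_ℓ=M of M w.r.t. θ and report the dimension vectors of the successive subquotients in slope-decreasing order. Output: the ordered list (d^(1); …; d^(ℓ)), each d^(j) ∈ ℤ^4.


Interval decomposition of M: I[1,4], I[2,3], I[2,4], I[4,4].
HN type (ℓ=3): μ^(1)=26; μ^(2)=-9; μ^(3)=-24

((0, 0, 0, 3); (0, 3, 3, 0); (1, 0, 0, 0))


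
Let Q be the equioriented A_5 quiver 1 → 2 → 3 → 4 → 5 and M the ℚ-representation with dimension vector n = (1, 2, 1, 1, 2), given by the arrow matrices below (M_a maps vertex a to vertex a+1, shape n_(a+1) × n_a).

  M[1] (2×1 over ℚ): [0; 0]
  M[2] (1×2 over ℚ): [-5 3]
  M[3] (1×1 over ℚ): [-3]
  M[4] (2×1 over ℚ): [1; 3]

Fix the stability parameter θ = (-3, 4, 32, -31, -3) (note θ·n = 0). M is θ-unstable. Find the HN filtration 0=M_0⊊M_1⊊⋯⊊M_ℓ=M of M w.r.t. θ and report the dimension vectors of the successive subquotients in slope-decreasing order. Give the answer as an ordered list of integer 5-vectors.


Barcode: M ≅ I[1,1], I[2,2], I[2,5], I[5,5]. HN layers by μ_θ (3 steps, strictly decreasing):
  μ^(1)=4; μ^(2)=1/2; μ^(3)=-3

((0, 1, 0, 0, 0); (0, 1, 1, 1, 1); (1, 0, 0, 0, 1))


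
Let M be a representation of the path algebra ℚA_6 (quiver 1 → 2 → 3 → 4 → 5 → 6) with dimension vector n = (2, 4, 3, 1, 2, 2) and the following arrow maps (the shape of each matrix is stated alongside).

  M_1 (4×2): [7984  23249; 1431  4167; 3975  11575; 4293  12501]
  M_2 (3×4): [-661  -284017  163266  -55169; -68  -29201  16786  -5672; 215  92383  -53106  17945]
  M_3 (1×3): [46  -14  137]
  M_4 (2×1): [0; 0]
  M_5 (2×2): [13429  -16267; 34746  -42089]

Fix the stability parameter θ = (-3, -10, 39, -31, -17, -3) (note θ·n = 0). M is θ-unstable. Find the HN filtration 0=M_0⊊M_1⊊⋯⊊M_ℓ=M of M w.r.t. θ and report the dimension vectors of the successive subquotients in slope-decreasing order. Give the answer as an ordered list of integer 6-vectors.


Via rank(M_{q-1}∘⋯∘M_p): M ≅ I[1,3], I[1,4], I[2,2], I[2,3], I[5,6]^2.
μ_θ-semistable layers: μ^(1)=39; μ^(2)=4; μ^(3)=-3; μ^(4)=-13/2; μ^(5)=-10; μ^(6)=-17

((0, 0, 2, 0, 0, 0); (0, 0, 1, 1, 0, 0); (0, 0, 0, 0, 0, 2); (2, 2, 0, 0, 0, 0); (0, 2, 0, 0, 0, 0); (0, 0, 0, 0, 2, 0))


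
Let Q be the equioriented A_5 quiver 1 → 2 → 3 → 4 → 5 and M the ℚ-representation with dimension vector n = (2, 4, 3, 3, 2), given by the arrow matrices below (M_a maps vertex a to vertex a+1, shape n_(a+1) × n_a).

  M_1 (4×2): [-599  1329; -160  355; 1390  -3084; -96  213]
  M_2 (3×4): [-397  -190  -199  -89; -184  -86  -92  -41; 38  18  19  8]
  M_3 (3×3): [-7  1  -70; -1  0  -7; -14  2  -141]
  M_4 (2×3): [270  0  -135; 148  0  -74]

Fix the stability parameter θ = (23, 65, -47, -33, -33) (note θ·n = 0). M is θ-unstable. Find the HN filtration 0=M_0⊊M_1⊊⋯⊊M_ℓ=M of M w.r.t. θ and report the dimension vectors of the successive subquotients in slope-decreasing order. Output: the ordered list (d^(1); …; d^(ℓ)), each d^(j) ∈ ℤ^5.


Interval decomposition of M: I[1,4]^2, I[2,2], I[2,5], I[5,5].
HN type (ℓ=4): μ^(1)=65; μ^(2)=2; μ^(3)=-12; μ^(4)=-33

((0, 1, 0, 0, 0); (2, 2, 2, 2, 0); (0, 1, 1, 1, 1); (0, 0, 0, 0, 1))


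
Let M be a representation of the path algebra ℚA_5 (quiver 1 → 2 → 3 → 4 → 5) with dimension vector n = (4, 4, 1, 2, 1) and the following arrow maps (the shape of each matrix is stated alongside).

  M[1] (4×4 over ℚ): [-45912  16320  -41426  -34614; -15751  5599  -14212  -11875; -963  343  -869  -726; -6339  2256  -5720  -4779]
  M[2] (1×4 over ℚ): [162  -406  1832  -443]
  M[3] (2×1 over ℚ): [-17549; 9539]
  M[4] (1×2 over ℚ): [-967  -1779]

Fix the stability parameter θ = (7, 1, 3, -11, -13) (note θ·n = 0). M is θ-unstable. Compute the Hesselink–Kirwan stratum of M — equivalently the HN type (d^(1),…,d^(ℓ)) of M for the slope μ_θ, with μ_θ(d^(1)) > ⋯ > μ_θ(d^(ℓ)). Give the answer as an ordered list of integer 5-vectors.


Barcode: M ≅ I[1,1], I[1,2]^2, I[1,5], I[2,2], I[4,4]. HN layers by μ_θ (5 steps, strictly decreasing):
  μ^(1)=7; μ^(2)=4; μ^(3)=1; μ^(4)=-13/5; μ^(5)=-11

((1, 0, 0, 0, 0); (2, 2, 0, 0, 0); (0, 1, 0, 0, 0); (1, 1, 1, 1, 1); (0, 0, 0, 1, 0))


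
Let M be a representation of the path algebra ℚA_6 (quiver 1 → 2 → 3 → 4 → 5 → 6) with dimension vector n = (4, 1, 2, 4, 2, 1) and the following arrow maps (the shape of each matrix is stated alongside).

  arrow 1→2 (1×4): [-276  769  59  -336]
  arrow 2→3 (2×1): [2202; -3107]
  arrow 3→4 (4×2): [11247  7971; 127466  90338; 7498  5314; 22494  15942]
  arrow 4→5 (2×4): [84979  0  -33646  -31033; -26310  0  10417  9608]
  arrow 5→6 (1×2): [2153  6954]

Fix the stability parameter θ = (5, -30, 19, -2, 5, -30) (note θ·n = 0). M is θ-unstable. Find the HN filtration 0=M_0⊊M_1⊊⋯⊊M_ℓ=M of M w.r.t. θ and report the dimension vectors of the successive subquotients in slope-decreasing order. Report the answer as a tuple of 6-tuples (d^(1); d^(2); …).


Barcode: M ≅ I[1,1]^3, I[1,6], I[3,3], I[4,4]^2, I[4,5]. HN layers by μ_θ (4 steps, strictly decreasing):
  μ^(1)=19; μ^(2)=5; μ^(3)=-2; μ^(4)=-25/2

((0, 0, 1, 0, 0, 0); (3, 0, 0, 0, 1, 0); (0, 0, 1, 4, 1, 1); (1, 1, 0, 0, 0, 0))


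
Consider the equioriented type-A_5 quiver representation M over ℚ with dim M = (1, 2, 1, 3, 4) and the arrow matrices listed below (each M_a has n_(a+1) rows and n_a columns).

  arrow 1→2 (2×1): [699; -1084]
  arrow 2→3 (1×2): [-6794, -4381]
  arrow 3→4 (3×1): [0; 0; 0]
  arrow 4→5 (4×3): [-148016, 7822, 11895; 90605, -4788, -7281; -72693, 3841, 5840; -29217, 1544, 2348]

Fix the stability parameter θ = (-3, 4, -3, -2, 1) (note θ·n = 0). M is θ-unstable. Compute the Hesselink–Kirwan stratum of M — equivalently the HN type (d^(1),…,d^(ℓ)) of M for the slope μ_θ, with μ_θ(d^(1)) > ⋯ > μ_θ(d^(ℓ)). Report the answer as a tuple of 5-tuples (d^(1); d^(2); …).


Interval decomposition of M: I[1,3], I[2,2], I[4,5]^3, I[5,5].
HN type (ℓ=5): μ^(1)=4; μ^(2)=1; μ^(3)=1/2; μ^(4)=-2; μ^(5)=-3

((0, 1, 0, 0, 0); (0, 0, 0, 0, 4); (0, 1, 1, 0, 0); (0, 0, 0, 3, 0); (1, 0, 0, 0, 0))


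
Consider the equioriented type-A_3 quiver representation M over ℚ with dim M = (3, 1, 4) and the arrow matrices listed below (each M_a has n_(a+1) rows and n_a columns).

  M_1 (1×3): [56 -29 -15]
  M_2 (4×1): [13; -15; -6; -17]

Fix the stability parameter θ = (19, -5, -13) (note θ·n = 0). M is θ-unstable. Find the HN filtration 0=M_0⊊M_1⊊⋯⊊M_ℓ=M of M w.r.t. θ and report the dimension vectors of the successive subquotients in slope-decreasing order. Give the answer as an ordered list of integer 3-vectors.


Via rank(M_{q-1}∘⋯∘M_p): M ≅ I[1,1]^2, I[1,3], I[3,3]^3.
μ_θ-semistable layers: μ^(1)=19; μ^(2)=1/3; μ^(3)=-13

((2, 0, 0); (1, 1, 1); (0, 0, 3))


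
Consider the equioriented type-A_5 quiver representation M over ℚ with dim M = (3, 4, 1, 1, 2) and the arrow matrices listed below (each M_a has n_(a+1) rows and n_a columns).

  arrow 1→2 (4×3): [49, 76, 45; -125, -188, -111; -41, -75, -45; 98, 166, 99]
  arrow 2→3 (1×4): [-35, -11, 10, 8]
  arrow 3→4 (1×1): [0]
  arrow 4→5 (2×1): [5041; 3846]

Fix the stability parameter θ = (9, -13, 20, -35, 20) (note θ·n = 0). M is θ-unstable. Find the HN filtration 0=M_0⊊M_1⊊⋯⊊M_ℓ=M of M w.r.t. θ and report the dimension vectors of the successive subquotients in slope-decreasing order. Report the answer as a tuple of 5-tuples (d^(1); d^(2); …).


Via rank(M_{q-1}∘⋯∘M_p): M ≅ I[1,2]^2, I[1,3], I[2,2], I[4,5], I[5,5].
μ_θ-semistable layers: μ^(1)=20; μ^(2)=-2; μ^(3)=-13; μ^(4)=-35

((0, 0, 1, 0, 2); (3, 3, 0, 0, 0); (0, 1, 0, 0, 0); (0, 0, 0, 1, 0))
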